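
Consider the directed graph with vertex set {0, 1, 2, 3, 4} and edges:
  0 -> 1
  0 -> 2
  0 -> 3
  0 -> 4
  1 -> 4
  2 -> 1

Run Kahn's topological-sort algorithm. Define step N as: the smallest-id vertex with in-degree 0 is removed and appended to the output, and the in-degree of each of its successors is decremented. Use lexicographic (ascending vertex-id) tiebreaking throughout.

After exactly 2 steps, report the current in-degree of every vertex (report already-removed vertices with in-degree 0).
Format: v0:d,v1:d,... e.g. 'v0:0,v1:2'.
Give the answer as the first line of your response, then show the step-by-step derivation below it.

v0:0,v1:0,v2:0,v3:0,v4:1

step 1: output 0; order=[0]; indeg=(0,1,0,0,1)
step 2: output 2; order=[0,2]; indeg=(0,0,0,0,1)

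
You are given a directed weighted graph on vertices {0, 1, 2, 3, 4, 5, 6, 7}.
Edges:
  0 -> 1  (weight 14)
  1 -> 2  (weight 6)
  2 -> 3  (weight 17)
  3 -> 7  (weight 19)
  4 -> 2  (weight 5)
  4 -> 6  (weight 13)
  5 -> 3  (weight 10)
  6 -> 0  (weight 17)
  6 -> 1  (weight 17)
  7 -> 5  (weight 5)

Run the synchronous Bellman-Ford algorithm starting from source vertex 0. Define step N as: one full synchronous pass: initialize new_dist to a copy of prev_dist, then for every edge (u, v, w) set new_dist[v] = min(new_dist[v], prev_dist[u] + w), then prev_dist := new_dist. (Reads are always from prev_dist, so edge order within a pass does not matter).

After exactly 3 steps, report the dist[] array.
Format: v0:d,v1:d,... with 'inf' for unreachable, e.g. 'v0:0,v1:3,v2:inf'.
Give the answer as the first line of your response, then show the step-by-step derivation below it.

v0:0,v1:14,v2:20,v3:37,v4:inf,v5:inf,v6:inf,v7:inf

step 1: dist = v0:0,v1:14,v2:inf,v3:inf,v4:inf,v5:inf,v6:inf,v7:inf
step 2: dist = v0:0,v1:14,v2:20,v3:inf,v4:inf,v5:inf,v6:inf,v7:inf
step 3: dist = v0:0,v1:14,v2:20,v3:37,v4:inf,v5:inf,v6:inf,v7:inf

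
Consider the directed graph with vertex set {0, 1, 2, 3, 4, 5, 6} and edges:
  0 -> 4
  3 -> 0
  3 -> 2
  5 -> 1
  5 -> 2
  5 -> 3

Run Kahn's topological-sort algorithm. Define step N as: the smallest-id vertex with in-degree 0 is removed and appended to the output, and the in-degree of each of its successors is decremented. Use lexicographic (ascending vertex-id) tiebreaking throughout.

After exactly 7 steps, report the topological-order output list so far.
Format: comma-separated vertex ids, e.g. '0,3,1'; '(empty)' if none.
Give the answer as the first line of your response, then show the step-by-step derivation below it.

5,1,3,0,2,4,6

step 1: output 5; order=[5]; indeg=(1,0,1,0,1,0,0)
step 2: output 1; order=[5,1]; indeg=(1,0,1,0,1,0,0)
step 3: output 3; order=[5,1,3]; indeg=(0,0,0,0,1,0,0)
step 4: output 0; order=[5,1,3,0]; indeg=(0,0,0,0,0,0,0)
step 5: output 2; order=[5,1,3,0,2]; indeg=(0,0,0,0,0,0,0)
step 6: output 4; order=[5,1,3,0,2,4]; indeg=(0,0,0,0,0,0,0)
step 7: output 6; order=[5,1,3,0,2,4,6]; indeg=(0,0,0,0,0,0,0)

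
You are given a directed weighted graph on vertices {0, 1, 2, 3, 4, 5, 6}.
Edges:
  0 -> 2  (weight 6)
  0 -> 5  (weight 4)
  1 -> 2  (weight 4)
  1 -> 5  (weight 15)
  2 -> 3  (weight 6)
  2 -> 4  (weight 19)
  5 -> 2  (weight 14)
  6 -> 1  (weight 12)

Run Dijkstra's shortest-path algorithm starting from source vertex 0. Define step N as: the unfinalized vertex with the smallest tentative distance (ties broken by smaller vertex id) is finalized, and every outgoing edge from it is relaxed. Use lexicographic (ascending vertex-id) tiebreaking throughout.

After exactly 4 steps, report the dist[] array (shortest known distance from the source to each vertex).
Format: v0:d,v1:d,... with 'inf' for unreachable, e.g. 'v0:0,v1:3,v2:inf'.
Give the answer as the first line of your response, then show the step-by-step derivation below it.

v0:0,v1:inf,v2:6,v3:12,v4:25,v5:4,v6:inf

step 1: dist = v0:0,v1:inf,v2:6,v3:inf,v4:inf,v5:4,v6:inf
step 2: dist = v0:0,v1:inf,v2:6,v3:inf,v4:inf,v5:4,v6:inf
step 3: dist = v0:0,v1:inf,v2:6,v3:12,v4:25,v5:4,v6:inf
step 4: dist = v0:0,v1:inf,v2:6,v3:12,v4:25,v5:4,v6:inf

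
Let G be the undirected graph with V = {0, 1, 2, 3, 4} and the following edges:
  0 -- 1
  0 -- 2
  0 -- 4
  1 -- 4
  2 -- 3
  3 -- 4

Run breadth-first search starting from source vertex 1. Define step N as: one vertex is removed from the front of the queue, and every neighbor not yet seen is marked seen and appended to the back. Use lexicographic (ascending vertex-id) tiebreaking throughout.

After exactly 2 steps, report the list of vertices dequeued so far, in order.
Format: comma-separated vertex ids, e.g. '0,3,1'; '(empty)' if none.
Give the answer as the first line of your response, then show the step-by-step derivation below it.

1,0

step 1: dequeue 1; queue=[0,4]; order=1
step 2: dequeue 0; queue=[4,2]; order=1,0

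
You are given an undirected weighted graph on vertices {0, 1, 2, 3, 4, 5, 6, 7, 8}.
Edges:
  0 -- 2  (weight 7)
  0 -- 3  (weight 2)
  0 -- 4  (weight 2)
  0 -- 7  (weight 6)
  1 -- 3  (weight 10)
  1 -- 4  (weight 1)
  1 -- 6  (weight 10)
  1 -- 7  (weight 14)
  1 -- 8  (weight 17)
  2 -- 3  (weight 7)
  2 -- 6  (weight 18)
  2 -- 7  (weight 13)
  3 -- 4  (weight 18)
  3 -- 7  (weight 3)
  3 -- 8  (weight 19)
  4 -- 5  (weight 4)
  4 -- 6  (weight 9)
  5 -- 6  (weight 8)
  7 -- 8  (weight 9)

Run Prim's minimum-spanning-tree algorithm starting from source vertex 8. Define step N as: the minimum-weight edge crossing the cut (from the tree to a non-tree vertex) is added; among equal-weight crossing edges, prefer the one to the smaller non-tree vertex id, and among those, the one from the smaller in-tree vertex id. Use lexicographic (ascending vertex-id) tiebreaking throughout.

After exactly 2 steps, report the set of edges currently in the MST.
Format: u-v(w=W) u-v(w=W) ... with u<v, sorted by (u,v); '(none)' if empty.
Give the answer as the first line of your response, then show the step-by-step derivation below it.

3-7(w=3) 7-8(w=9)

step 1: add edge 7-8 (w=9); MST = {7-8(w=9)}
step 2: add edge 3-7 (w=3); MST = {3-7(w=3) 7-8(w=9)}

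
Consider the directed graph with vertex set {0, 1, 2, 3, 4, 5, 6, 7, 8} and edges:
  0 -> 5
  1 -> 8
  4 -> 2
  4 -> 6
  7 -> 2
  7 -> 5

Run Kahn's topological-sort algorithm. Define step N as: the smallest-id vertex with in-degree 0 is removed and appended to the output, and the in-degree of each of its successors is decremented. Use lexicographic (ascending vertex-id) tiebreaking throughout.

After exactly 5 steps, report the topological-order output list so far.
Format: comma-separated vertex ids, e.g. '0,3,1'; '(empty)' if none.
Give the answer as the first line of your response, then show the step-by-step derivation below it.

0,1,3,4,6

step 1: output 0; order=[0]; indeg=(0,0,2,0,0,1,1,0,1)
step 2: output 1; order=[0,1]; indeg=(0,0,2,0,0,1,1,0,0)
step 3: output 3; order=[0,1,3]; indeg=(0,0,2,0,0,1,1,0,0)
step 4: output 4; order=[0,1,3,4]; indeg=(0,0,1,0,0,1,0,0,0)
step 5: output 6; order=[0,1,3,4,6]; indeg=(0,0,1,0,0,1,0,0,0)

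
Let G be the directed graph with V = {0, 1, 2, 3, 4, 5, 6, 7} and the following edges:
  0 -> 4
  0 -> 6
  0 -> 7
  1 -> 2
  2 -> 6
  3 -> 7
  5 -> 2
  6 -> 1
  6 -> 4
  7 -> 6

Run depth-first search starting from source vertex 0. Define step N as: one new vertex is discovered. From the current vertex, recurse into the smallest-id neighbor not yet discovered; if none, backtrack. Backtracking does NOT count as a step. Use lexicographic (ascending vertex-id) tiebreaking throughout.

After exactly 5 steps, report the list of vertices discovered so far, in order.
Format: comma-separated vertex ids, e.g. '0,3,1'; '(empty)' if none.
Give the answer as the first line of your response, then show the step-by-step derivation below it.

0,4,6,1,2

step 1: discover 0; path=0; order=0
step 2: discover 4; path=0>4; order=0,4
step 3: discover 6; path=0>6; order=0,4,6
step 4: discover 1; path=0>6>1; order=0,4,6,1
step 5: discover 2; path=0>6>1>2; order=0,4,6,1,2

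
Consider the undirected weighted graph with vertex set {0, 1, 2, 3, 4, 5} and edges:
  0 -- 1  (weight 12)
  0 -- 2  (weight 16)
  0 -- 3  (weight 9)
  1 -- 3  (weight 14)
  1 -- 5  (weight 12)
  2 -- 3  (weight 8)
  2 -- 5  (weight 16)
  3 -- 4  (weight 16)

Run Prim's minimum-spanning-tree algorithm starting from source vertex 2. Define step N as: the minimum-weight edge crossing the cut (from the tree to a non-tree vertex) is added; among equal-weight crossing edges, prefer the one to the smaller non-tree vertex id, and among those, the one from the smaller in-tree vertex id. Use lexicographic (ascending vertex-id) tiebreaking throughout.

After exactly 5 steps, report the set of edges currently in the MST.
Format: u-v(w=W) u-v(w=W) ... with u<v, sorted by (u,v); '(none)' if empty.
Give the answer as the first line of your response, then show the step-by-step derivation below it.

0-1(w=12) 0-3(w=9) 1-5(w=12) 2-3(w=8) 3-4(w=16)

step 1: add edge 2-3 (w=8); MST = {2-3(w=8)}
step 2: add edge 0-3 (w=9); MST = {0-3(w=9) 2-3(w=8)}
step 3: add edge 0-1 (w=12); MST = {0-1(w=12) 0-3(w=9) 2-3(w=8)}
step 4: add edge 1-5 (w=12); MST = {0-1(w=12) 0-3(w=9) 1-5(w=12) 2-3(w=8)}
step 5: add edge 3-4 (w=16); MST = {0-1(w=12) 0-3(w=9) 1-5(w=12) 2-3(w=8) 3-4(w=16)}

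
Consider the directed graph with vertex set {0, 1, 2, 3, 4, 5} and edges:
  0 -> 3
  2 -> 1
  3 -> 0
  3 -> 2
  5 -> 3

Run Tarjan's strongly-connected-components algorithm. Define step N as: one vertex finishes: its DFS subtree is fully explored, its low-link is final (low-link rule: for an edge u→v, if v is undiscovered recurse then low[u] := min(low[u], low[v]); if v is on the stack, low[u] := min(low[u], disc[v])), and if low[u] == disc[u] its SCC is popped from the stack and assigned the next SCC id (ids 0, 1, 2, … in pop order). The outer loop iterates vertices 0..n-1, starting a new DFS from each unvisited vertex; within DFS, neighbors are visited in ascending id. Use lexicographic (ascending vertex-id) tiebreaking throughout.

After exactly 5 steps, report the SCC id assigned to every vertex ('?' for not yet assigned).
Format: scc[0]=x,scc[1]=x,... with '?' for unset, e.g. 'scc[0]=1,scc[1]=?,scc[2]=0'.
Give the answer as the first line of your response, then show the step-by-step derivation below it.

scc[0]=2,scc[1]=0,scc[2]=1,scc[3]=2,scc[4]=3,scc[5]=?

step 1: low=(low[0]=0,low[1]=3,low[2]=2,low[3]=0,low[4]=?,low[5]=?); scc=(scc[0]=?,scc[1]=0,scc[2]=?,scc[3]=?,scc[4]=?,scc[5]=?)
step 2: low=(low[0]=0,low[1]=3,low[2]=2,low[3]=0,low[4]=?,low[5]=?); scc=(scc[0]=?,scc[1]=0,scc[2]=1,scc[3]=?,scc[4]=?,scc[5]=?)
step 3: low=(low[0]=0,low[1]=3,low[2]=2,low[3]=0,low[4]=?,low[5]=?); scc=(scc[0]=?,scc[1]=0,scc[2]=1,scc[3]=?,scc[4]=?,scc[5]=?)
step 4: low=(low[0]=0,low[1]=3,low[2]=2,low[3]=0,low[4]=?,low[5]=?); scc=(scc[0]=2,scc[1]=0,scc[2]=1,scc[3]=2,scc[4]=?,scc[5]=?)
step 5: low=(low[0]=0,low[1]=3,low[2]=2,low[3]=0,low[4]=4,low[5]=?); scc=(scc[0]=2,scc[1]=0,scc[2]=1,scc[3]=2,scc[4]=3,scc[5]=?)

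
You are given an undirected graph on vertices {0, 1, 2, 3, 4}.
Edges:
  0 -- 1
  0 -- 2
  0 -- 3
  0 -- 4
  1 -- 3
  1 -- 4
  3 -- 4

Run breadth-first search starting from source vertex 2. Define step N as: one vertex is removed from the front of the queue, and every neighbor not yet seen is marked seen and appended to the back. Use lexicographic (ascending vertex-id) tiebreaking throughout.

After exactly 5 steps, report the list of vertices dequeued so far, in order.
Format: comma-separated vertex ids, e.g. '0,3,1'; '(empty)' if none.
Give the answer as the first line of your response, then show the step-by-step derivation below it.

2,0,1,3,4

step 1: dequeue 2; queue=[0]; order=2
step 2: dequeue 0; queue=[1,3,4]; order=2,0
step 3: dequeue 1; queue=[3,4]; order=2,0,1
step 4: dequeue 3; queue=[4]; order=2,0,1,3
step 5: dequeue 4; queue=[(empty)]; order=2,0,1,3,4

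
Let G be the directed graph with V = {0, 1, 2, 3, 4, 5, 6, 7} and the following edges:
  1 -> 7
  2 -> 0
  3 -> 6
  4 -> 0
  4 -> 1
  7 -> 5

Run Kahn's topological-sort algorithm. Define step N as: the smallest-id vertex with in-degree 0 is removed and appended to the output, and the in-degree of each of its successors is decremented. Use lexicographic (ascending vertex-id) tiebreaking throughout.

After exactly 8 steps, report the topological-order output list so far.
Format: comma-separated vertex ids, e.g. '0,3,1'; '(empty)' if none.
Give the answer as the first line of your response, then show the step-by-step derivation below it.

2,3,4,0,1,6,7,5

step 1: output 2; order=[2]; indeg=(1,1,0,0,0,1,1,1)
step 2: output 3; order=[2,3]; indeg=(1,1,0,0,0,1,0,1)
step 3: output 4; order=[2,3,4]; indeg=(0,0,0,0,0,1,0,1)
step 4: output 0; order=[2,3,4,0]; indeg=(0,0,0,0,0,1,0,1)
step 5: output 1; order=[2,3,4,0,1]; indeg=(0,0,0,0,0,1,0,0)
step 6: output 6; order=[2,3,4,0,1,6]; indeg=(0,0,0,0,0,1,0,0)
step 7: output 7; order=[2,3,4,0,1,6,7]; indeg=(0,0,0,0,0,0,0,0)
step 8: output 5; order=[2,3,4,0,1,6,7,5]; indeg=(0,0,0,0,0,0,0,0)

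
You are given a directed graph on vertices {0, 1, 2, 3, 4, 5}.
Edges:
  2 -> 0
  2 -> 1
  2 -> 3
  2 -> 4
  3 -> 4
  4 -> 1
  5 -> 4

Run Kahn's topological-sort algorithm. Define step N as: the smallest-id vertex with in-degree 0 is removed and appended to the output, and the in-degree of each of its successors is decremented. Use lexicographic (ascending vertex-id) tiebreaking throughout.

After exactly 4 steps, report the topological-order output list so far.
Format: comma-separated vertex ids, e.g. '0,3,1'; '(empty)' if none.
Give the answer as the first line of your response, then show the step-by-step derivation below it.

2,0,3,5

step 1: output 2; order=[2]; indeg=(0,1,0,0,2,0)
step 2: output 0; order=[2,0]; indeg=(0,1,0,0,2,0)
step 3: output 3; order=[2,0,3]; indeg=(0,1,0,0,1,0)
step 4: output 5; order=[2,0,3,5]; indeg=(0,1,0,0,0,0)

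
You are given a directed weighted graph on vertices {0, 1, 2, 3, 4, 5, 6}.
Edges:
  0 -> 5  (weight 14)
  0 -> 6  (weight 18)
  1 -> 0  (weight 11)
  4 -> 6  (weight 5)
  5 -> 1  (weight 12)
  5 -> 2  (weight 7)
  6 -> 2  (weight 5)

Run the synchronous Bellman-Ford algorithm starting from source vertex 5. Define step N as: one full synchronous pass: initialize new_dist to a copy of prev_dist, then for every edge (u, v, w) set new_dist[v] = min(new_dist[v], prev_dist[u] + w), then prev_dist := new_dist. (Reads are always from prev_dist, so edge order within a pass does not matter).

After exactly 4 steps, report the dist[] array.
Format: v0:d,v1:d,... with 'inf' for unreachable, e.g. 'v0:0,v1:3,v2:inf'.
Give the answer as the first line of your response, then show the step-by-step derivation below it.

v0:23,v1:12,v2:7,v3:inf,v4:inf,v5:0,v6:41

step 1: dist = v0:inf,v1:12,v2:7,v3:inf,v4:inf,v5:0,v6:inf
step 2: dist = v0:23,v1:12,v2:7,v3:inf,v4:inf,v5:0,v6:inf
step 3: dist = v0:23,v1:12,v2:7,v3:inf,v4:inf,v5:0,v6:41
step 4: dist = v0:23,v1:12,v2:7,v3:inf,v4:inf,v5:0,v6:41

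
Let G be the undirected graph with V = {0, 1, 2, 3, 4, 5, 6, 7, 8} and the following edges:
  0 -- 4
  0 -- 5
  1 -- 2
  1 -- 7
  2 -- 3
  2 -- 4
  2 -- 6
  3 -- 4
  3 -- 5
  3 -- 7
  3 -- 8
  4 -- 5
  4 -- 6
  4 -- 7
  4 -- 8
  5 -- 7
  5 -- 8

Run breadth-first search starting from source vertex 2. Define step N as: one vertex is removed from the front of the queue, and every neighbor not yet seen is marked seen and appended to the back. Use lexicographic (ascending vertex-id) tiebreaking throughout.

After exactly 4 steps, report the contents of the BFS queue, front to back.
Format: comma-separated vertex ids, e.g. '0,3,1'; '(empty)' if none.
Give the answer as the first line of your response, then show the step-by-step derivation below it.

6,7,5,8,0

step 1: dequeue 2; queue=[1,3,4,6]; order=2
step 2: dequeue 1; queue=[3,4,6,7]; order=2,1
step 3: dequeue 3; queue=[4,6,7,5,8]; order=2,1,3
step 4: dequeue 4; queue=[6,7,5,8,0]; order=2,1,3,4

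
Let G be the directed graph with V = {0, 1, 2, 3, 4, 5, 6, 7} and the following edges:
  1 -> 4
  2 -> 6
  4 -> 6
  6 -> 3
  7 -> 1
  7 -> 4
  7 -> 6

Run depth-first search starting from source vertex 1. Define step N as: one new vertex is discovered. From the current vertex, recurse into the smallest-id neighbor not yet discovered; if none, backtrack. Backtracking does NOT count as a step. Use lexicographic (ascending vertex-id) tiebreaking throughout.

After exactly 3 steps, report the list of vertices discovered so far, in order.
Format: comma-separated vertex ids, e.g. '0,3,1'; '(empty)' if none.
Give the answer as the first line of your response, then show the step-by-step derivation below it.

1,4,6

step 1: discover 1; path=1; order=1
step 2: discover 4; path=1>4; order=1,4
step 3: discover 6; path=1>4>6; order=1,4,6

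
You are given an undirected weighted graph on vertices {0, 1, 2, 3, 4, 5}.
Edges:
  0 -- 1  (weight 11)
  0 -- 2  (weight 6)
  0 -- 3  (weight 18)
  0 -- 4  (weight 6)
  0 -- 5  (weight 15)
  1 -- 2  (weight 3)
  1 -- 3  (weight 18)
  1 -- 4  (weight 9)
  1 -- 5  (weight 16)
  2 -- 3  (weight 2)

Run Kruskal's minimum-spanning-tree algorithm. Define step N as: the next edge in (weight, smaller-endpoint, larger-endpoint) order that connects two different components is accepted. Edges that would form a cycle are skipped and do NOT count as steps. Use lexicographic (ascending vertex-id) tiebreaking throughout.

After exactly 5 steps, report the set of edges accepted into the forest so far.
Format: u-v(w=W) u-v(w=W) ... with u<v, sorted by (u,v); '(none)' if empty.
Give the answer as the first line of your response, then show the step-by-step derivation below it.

0-2(w=6) 0-4(w=6) 0-5(w=15) 1-2(w=3) 2-3(w=2)

step 1: add edge 2-3 (w=2); MST = {2-3(w=2)}
step 2: add edge 1-2 (w=3); MST = {1-2(w=3) 2-3(w=2)}
step 3: add edge 0-2 (w=6); MST = {0-2(w=6) 1-2(w=3) 2-3(w=2)}
step 4: add edge 0-4 (w=6); MST = {0-2(w=6) 0-4(w=6) 1-2(w=3) 2-3(w=2)}
step 5: add edge 0-5 (w=15); MST = {0-2(w=6) 0-4(w=6) 0-5(w=15) 1-2(w=3) 2-3(w=2)}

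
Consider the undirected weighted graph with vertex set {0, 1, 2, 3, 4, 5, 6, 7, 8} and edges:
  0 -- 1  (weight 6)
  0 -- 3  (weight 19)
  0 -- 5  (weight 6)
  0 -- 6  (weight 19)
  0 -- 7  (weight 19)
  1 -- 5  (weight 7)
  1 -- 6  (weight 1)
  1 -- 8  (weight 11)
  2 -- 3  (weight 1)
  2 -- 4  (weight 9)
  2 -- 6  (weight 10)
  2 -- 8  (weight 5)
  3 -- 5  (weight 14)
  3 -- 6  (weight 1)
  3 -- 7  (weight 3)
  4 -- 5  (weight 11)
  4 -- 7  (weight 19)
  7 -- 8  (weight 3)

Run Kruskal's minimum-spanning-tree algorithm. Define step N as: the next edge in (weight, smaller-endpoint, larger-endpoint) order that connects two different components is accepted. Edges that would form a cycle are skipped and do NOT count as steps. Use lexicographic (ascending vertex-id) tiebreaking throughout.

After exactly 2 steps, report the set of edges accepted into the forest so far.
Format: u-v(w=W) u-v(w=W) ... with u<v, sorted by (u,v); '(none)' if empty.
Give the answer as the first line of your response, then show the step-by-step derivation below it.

1-6(w=1) 2-3(w=1)

step 1: add edge 1-6 (w=1); MST = {1-6(w=1)}
step 2: add edge 2-3 (w=1); MST = {1-6(w=1) 2-3(w=1)}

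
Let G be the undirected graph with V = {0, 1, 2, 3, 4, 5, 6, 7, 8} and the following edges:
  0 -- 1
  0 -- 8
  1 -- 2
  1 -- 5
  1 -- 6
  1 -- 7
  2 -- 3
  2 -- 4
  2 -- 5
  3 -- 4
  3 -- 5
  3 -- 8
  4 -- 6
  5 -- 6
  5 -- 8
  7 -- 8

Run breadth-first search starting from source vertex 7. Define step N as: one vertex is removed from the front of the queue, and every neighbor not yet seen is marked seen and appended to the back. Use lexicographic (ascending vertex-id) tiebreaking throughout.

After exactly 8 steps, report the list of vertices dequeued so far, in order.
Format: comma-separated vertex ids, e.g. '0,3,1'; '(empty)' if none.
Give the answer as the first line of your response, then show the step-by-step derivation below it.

7,1,8,0,2,5,6,3

step 1: dequeue 7; queue=[1,8]; order=7
step 2: dequeue 1; queue=[8,0,2,5,6]; order=7,1
step 3: dequeue 8; queue=[0,2,5,6,3]; order=7,1,8
step 4: dequeue 0; queue=[2,5,6,3]; order=7,1,8,0
step 5: dequeue 2; queue=[5,6,3,4]; order=7,1,8,0,2
step 6: dequeue 5; queue=[6,3,4]; order=7,1,8,0,2,5
step 7: dequeue 6; queue=[3,4]; order=7,1,8,0,2,5,6
step 8: dequeue 3; queue=[4]; order=7,1,8,0,2,5,6,3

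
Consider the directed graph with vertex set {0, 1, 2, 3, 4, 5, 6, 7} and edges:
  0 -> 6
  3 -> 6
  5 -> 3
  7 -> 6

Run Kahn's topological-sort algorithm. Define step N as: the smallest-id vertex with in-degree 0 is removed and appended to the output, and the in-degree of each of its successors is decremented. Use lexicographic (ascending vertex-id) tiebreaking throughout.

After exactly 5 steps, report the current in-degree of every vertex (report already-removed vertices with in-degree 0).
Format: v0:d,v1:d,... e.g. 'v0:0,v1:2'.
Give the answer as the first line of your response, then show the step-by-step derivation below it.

v0:0,v1:0,v2:0,v3:0,v4:0,v5:0,v6:2,v7:0

step 1: output 0; order=[0]; indeg=(0,0,0,1,0,0,2,0)
step 2: output 1; order=[0,1]; indeg=(0,0,0,1,0,0,2,0)
step 3: output 2; order=[0,1,2]; indeg=(0,0,0,1,0,0,2,0)
step 4: output 4; order=[0,1,2,4]; indeg=(0,0,0,1,0,0,2,0)
step 5: output 5; order=[0,1,2,4,5]; indeg=(0,0,0,0,0,0,2,0)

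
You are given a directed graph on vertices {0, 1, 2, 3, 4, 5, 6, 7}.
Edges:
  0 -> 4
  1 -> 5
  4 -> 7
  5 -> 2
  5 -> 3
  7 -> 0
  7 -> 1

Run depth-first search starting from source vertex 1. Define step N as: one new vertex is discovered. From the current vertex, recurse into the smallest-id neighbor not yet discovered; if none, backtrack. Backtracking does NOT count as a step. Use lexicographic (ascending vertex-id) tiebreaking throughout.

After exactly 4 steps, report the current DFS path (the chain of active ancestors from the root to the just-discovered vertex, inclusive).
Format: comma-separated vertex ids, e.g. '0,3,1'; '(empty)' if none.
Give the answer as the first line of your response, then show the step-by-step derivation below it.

1,5,3

step 1: discover 1; path=1; order=1
step 2: discover 5; path=1>5; order=1,5
step 3: discover 2; path=1>5>2; order=1,5,2
step 4: discover 3; path=1>5>3; order=1,5,2,3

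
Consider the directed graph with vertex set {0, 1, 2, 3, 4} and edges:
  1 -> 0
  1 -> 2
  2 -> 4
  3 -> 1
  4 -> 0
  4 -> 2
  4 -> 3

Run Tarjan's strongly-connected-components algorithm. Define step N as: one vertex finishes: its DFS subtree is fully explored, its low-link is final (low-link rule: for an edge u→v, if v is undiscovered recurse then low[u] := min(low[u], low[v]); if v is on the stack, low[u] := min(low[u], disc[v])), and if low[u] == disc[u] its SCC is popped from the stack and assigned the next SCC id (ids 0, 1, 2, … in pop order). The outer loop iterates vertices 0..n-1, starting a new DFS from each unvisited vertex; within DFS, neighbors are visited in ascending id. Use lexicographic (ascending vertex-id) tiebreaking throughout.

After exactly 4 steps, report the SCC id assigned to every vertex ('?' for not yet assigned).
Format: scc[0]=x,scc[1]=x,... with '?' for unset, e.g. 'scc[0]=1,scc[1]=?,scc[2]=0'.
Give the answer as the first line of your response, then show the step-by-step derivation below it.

scc[0]=0,scc[1]=?,scc[2]=?,scc[3]=?,scc[4]=?

step 1: low=(low[0]=0,low[1]=?,low[2]=?,low[3]=?,low[4]=?); scc=(scc[0]=0,scc[1]=?,scc[2]=?,scc[3]=?,scc[4]=?)
step 2: low=(low[0]=0,low[1]=1,low[2]=2,low[3]=1,low[4]=2); scc=(scc[0]=0,scc[1]=?,scc[2]=?,scc[3]=?,scc[4]=?)
step 3: low=(low[0]=0,low[1]=1,low[2]=2,low[3]=1,low[4]=1); scc=(scc[0]=0,scc[1]=?,scc[2]=?,scc[3]=?,scc[4]=?)
step 4: low=(low[0]=0,low[1]=1,low[2]=1,low[3]=1,low[4]=1); scc=(scc[0]=0,scc[1]=?,scc[2]=?,scc[3]=?,scc[4]=?)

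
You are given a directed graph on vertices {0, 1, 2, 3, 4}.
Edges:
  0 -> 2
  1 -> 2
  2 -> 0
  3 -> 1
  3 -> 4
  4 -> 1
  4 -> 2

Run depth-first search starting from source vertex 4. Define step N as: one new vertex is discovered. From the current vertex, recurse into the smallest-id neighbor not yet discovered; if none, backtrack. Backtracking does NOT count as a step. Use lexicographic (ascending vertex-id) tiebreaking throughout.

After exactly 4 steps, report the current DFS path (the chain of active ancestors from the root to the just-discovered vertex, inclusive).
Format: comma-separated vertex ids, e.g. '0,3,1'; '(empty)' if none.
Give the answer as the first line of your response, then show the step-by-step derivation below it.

4,1,2,0

step 1: discover 4; path=4; order=4
step 2: discover 1; path=4>1; order=4,1
step 3: discover 2; path=4>1>2; order=4,1,2
step 4: discover 0; path=4>1>2>0; order=4,1,2,0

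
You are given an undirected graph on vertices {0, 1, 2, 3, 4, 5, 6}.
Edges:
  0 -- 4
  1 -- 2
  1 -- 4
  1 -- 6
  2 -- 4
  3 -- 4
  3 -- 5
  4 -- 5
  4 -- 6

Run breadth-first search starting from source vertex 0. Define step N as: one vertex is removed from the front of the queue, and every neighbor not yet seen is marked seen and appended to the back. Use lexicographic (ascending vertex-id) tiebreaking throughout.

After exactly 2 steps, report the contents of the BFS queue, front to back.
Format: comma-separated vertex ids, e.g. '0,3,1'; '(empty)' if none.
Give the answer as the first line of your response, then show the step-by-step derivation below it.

1,2,3,5,6

step 1: dequeue 0; queue=[4]; order=0
step 2: dequeue 4; queue=[1,2,3,5,6]; order=0,4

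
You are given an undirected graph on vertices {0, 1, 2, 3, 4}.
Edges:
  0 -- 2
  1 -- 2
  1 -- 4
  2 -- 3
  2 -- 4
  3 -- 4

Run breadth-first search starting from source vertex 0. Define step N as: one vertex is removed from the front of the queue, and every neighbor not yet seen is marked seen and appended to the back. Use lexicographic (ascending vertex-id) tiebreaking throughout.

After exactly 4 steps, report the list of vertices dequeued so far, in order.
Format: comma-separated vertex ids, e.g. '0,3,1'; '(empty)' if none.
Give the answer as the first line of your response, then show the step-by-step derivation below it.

0,2,1,3

step 1: dequeue 0; queue=[2]; order=0
step 2: dequeue 2; queue=[1,3,4]; order=0,2
step 3: dequeue 1; queue=[3,4]; order=0,2,1
step 4: dequeue 3; queue=[4]; order=0,2,1,3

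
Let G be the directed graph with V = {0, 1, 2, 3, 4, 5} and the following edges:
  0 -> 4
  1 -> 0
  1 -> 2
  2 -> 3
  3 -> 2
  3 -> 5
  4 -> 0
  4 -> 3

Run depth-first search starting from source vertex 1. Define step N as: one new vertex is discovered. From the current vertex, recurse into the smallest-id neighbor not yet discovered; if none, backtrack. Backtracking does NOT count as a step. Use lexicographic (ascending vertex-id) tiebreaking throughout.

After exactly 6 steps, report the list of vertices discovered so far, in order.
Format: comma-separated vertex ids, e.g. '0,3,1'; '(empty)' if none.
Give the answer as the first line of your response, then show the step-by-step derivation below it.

1,0,4,3,2,5

step 1: discover 1; path=1; order=1
step 2: discover 0; path=1>0; order=1,0
step 3: discover 4; path=1>0>4; order=1,0,4
step 4: discover 3; path=1>0>4>3; order=1,0,4,3
step 5: discover 2; path=1>0>4>3>2; order=1,0,4,3,2
step 6: discover 5; path=1>0>4>3>5; order=1,0,4,3,2,5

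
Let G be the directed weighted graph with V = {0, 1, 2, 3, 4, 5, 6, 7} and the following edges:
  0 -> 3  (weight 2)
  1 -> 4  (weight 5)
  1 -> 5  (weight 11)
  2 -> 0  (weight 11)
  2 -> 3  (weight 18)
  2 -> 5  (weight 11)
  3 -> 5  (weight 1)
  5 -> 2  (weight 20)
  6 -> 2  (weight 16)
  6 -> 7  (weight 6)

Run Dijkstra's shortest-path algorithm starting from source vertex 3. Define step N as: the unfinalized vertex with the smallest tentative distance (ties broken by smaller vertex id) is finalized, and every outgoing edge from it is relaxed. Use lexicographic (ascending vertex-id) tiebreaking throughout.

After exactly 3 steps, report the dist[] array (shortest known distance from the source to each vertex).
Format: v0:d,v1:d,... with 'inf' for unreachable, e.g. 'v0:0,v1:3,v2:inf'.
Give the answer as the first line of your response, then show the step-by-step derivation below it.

v0:32,v1:inf,v2:21,v3:0,v4:inf,v5:1,v6:inf,v7:inf

step 1: dist = v0:inf,v1:inf,v2:inf,v3:0,v4:inf,v5:1,v6:inf,v7:inf
step 2: dist = v0:inf,v1:inf,v2:21,v3:0,v4:inf,v5:1,v6:inf,v7:inf
step 3: dist = v0:32,v1:inf,v2:21,v3:0,v4:inf,v5:1,v6:inf,v7:inf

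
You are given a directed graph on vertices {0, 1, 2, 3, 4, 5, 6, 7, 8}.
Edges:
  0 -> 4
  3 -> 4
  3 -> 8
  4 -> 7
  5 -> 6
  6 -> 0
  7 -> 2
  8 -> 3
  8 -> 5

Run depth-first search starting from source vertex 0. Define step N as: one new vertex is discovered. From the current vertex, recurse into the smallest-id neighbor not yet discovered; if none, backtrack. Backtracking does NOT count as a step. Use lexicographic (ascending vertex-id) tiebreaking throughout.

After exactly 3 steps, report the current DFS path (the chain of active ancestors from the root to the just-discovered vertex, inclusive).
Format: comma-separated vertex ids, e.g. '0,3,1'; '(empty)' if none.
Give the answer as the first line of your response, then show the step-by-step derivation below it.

0,4,7

step 1: discover 0; path=0; order=0
step 2: discover 4; path=0>4; order=0,4
step 3: discover 7; path=0>4>7; order=0,4,7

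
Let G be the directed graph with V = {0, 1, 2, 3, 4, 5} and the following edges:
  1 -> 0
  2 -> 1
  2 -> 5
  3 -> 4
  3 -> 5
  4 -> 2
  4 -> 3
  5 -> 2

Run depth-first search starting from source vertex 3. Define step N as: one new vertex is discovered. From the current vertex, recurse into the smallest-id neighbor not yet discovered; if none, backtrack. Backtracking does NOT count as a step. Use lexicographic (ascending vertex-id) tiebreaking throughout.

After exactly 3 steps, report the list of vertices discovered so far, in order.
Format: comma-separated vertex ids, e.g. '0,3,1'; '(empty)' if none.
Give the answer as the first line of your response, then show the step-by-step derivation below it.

3,4,2

step 1: discover 3; path=3; order=3
step 2: discover 4; path=3>4; order=3,4
step 3: discover 2; path=3>4>2; order=3,4,2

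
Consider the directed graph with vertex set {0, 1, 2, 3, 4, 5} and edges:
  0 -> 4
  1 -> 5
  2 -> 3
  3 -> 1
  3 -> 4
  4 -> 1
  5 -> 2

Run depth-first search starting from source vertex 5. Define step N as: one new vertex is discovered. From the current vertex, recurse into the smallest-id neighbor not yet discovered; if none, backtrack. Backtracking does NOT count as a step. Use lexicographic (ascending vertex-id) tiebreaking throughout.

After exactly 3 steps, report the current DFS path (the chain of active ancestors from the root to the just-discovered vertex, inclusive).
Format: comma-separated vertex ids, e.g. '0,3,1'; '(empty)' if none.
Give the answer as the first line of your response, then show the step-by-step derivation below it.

5,2,3

step 1: discover 5; path=5; order=5
step 2: discover 2; path=5>2; order=5,2
step 3: discover 3; path=5>2>3; order=5,2,3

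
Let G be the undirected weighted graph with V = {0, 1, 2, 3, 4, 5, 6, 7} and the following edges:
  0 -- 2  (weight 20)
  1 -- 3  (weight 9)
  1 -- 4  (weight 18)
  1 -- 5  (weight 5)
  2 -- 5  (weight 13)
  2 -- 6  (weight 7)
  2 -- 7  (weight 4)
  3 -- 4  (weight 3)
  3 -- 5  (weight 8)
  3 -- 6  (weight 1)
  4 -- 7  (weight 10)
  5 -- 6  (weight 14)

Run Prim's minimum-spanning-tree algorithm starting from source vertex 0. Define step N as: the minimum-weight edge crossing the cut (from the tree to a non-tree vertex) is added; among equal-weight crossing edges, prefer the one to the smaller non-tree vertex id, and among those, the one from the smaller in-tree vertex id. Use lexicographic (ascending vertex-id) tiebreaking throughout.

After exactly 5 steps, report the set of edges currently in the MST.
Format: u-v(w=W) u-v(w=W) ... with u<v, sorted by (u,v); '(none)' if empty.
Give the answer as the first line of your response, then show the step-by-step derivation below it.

0-2(w=20) 2-6(w=7) 2-7(w=4) 3-4(w=3) 3-6(w=1)

step 1: add edge 0-2 (w=20); MST = {0-2(w=20)}
step 2: add edge 2-7 (w=4); MST = {0-2(w=20) 2-7(w=4)}
step 3: add edge 2-6 (w=7); MST = {0-2(w=20) 2-6(w=7) 2-7(w=4)}
step 4: add edge 3-6 (w=1); MST = {0-2(w=20) 2-6(w=7) 2-7(w=4) 3-6(w=1)}
step 5: add edge 3-4 (w=3); MST = {0-2(w=20) 2-6(w=7) 2-7(w=4) 3-4(w=3) 3-6(w=1)}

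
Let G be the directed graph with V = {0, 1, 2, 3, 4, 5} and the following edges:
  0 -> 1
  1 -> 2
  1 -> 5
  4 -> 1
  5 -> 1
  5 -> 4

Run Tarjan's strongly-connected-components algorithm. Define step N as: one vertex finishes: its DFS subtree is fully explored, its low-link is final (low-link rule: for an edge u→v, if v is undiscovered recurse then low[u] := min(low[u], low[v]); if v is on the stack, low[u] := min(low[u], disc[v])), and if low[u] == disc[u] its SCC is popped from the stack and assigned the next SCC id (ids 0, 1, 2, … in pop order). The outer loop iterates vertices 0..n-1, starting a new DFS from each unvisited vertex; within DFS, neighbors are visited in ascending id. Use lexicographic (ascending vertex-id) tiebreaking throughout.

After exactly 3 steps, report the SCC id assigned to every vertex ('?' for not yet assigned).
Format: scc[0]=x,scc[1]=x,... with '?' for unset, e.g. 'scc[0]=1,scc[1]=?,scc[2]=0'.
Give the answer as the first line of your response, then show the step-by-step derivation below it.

scc[0]=?,scc[1]=?,scc[2]=0,scc[3]=?,scc[4]=?,scc[5]=?

step 1: low=(low[0]=0,low[1]=1,low[2]=2,low[3]=?,low[4]=?,low[5]=?); scc=(scc[0]=?,scc[1]=?,scc[2]=0,scc[3]=?,scc[4]=?,scc[5]=?)
step 2: low=(low[0]=0,low[1]=1,low[2]=2,low[3]=?,low[4]=1,low[5]=1); scc=(scc[0]=?,scc[1]=?,scc[2]=0,scc[3]=?,scc[4]=?,scc[5]=?)
step 3: low=(low[0]=0,low[1]=1,low[2]=2,low[3]=?,low[4]=1,low[5]=1); scc=(scc[0]=?,scc[1]=?,scc[2]=0,scc[3]=?,scc[4]=?,scc[5]=?)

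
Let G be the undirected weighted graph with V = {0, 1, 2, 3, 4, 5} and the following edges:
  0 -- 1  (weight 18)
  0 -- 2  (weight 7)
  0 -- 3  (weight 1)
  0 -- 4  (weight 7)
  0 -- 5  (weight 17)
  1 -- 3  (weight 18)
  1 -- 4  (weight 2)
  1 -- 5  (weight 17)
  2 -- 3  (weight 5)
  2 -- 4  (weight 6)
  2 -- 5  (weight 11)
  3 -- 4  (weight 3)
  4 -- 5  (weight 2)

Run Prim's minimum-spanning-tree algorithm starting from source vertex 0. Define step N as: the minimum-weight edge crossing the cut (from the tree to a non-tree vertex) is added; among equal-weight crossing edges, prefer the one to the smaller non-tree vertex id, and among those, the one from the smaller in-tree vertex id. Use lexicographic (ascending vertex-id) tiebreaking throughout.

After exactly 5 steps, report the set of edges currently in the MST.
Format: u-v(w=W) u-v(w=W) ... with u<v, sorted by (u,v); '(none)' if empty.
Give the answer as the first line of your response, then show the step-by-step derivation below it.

0-3(w=1) 1-4(w=2) 2-3(w=5) 3-4(w=3) 4-5(w=2)

step 1: add edge 0-3 (w=1); MST = {0-3(w=1)}
step 2: add edge 3-4 (w=3); MST = {0-3(w=1) 3-4(w=3)}
step 3: add edge 1-4 (w=2); MST = {0-3(w=1) 1-4(w=2) 3-4(w=3)}
step 4: add edge 4-5 (w=2); MST = {0-3(w=1) 1-4(w=2) 3-4(w=3) 4-5(w=2)}
step 5: add edge 2-3 (w=5); MST = {0-3(w=1) 1-4(w=2) 2-3(w=5) 3-4(w=3) 4-5(w=2)}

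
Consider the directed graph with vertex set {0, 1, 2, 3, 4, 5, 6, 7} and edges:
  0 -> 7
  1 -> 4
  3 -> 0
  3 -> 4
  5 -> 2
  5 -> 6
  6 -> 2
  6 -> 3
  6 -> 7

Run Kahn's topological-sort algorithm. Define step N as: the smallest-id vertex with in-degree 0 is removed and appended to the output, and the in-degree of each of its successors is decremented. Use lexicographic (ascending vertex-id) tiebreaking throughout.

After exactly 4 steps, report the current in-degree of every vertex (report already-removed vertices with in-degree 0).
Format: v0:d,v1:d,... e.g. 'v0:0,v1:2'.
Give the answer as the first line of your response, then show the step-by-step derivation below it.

v0:1,v1:0,v2:0,v3:0,v4:1,v5:0,v6:0,v7:1

step 1: output 1; order=[1]; indeg=(1,0,2,1,1,0,1,2)
step 2: output 5; order=[1,5]; indeg=(1,0,1,1,1,0,0,2)
step 3: output 6; order=[1,5,6]; indeg=(1,0,0,0,1,0,0,1)
step 4: output 2; order=[1,5,6,2]; indeg=(1,0,0,0,1,0,0,1)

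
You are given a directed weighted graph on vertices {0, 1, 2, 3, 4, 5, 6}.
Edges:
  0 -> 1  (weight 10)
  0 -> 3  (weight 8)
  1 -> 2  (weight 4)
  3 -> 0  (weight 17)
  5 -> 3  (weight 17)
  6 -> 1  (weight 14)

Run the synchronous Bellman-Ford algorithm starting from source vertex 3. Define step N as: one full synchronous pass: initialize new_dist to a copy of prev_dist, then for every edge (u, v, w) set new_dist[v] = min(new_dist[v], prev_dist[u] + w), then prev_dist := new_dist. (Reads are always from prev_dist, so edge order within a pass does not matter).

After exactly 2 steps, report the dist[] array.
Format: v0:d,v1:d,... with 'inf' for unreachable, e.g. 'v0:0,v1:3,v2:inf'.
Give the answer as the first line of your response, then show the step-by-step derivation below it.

v0:17,v1:27,v2:inf,v3:0,v4:inf,v5:inf,v6:inf

step 1: dist = v0:17,v1:inf,v2:inf,v3:0,v4:inf,v5:inf,v6:inf
step 2: dist = v0:17,v1:27,v2:inf,v3:0,v4:inf,v5:inf,v6:inf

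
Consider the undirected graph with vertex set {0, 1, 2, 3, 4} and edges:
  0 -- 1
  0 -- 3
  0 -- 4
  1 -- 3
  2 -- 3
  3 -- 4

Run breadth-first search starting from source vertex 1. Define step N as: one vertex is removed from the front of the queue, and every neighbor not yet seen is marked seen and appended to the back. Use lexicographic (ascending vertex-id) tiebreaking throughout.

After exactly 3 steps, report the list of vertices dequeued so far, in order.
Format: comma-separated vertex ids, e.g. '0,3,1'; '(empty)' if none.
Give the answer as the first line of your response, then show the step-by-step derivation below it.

1,0,3

step 1: dequeue 1; queue=[0,3]; order=1
step 2: dequeue 0; queue=[3,4]; order=1,0
step 3: dequeue 3; queue=[4,2]; order=1,0,3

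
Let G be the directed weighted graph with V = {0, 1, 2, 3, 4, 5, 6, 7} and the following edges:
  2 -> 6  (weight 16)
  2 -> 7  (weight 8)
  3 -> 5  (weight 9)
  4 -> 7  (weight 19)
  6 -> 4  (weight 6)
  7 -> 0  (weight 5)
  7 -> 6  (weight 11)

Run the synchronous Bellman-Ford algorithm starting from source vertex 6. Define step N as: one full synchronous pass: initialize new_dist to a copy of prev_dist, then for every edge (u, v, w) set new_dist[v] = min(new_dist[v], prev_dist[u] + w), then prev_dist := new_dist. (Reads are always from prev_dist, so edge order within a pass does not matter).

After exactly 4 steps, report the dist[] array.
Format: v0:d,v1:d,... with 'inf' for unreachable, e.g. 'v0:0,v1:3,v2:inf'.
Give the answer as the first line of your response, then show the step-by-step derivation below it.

v0:30,v1:inf,v2:inf,v3:inf,v4:6,v5:inf,v6:0,v7:25

step 1: dist = v0:inf,v1:inf,v2:inf,v3:inf,v4:6,v5:inf,v6:0,v7:inf
step 2: dist = v0:inf,v1:inf,v2:inf,v3:inf,v4:6,v5:inf,v6:0,v7:25
step 3: dist = v0:30,v1:inf,v2:inf,v3:inf,v4:6,v5:inf,v6:0,v7:25
step 4: dist = v0:30,v1:inf,v2:inf,v3:inf,v4:6,v5:inf,v6:0,v7:25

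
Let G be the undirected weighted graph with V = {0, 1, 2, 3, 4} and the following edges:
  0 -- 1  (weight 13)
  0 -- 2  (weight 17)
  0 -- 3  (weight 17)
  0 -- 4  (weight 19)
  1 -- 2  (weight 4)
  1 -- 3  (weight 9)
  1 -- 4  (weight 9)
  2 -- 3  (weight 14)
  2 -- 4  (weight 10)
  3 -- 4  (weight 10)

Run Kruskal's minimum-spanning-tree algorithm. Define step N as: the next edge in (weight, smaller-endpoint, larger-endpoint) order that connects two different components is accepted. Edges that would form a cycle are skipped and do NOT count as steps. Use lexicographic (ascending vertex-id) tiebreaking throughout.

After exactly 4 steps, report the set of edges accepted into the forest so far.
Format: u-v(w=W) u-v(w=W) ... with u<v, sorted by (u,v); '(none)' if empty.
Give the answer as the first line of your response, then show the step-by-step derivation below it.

0-1(w=13) 1-2(w=4) 1-3(w=9) 1-4(w=9)

step 1: add edge 1-2 (w=4); MST = {1-2(w=4)}
step 2: add edge 1-3 (w=9); MST = {1-2(w=4) 1-3(w=9)}
step 3: add edge 1-4 (w=9); MST = {1-2(w=4) 1-3(w=9) 1-4(w=9)}
step 4: add edge 0-1 (w=13); MST = {0-1(w=13) 1-2(w=4) 1-3(w=9) 1-4(w=9)}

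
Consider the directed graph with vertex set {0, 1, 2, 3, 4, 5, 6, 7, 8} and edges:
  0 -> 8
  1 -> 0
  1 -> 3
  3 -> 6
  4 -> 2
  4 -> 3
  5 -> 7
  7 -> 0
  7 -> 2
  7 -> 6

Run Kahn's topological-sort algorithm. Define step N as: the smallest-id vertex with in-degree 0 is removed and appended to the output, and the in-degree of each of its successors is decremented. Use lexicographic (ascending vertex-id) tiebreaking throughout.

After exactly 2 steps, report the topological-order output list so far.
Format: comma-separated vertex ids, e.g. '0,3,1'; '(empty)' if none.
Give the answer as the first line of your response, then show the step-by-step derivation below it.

1,4

step 1: output 1; order=[1]; indeg=(1,0,2,1,0,0,2,1,1)
step 2: output 4; order=[1,4]; indeg=(1,0,1,0,0,0,2,1,1)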